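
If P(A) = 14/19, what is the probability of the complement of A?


P(A') = 1 - P(A) = 1 - 14/19 = 5/19

5/19


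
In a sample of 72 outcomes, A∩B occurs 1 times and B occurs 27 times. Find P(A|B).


P(A|B) = P(A∩B)/P(B) = (1/72)/(27/72) = 1/27

1/27


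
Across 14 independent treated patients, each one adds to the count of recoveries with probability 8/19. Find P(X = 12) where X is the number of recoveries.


P(X=12) = C(14,12) * p^12 * (1-p)^2
= 91 * 68719476736/2213314919066161 * 121/361
= 756670158340096/799006685782884121

756670158340096/799006685782884121


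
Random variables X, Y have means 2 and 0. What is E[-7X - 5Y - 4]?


E[-7X - 5Y - 4] = -7*E[X] - 5*E[Y] - 4
= (-7)*(2) + (-5)*(0) + (-4)
= -14 + 0 - 4 = -18

-18


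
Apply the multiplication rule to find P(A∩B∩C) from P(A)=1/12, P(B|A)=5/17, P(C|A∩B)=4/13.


P(A∩B∩C) = P(A) * P(B|A) * P(C|A∩B)
= 1/12 * 5/17 * 4/13
= 5/204 * 4/13 = 5/663

5/663


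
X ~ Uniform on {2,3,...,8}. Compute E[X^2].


E[X^2] = (1/7) * sum(x^2 for x=2..8)
= 203/7 = 29

29


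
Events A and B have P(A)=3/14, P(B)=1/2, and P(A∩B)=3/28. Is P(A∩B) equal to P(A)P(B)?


P(A)*P(B) = 3/14*1/2 = 3/28
P(A∩B) = 3/28, which equals P(A)P(B), so independent

Yes, A and B are independent


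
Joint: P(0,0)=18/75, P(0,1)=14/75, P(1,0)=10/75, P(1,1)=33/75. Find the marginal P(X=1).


P(X=1) = P(1,0)+P(1,1) = 10/75 + 33/75 = 43/75

43/75


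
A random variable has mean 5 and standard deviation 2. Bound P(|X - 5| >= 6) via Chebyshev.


k = 6/2 = 3
Chebyshev: P(|X-mu| >= k*sigma) <= 1/k^2 = 1/3^2 = 1/9

1/9


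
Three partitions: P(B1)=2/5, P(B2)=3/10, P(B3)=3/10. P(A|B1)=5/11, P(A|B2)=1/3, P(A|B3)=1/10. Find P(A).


P(A) = P(A|B1)P(B1) + P(A|B2)P(B2) + P(A|B3)P(B3)
= 5/11*2/5 + 1/3*3/10 + 1/10*3/10
= 2/11 + 1/10 + 3/100 = 343/1100

343/1100


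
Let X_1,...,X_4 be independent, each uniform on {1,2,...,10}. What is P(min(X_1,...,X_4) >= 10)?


P(min >= 10) = P(all X_i >= 10) = (P(X_1 >= 10))^4
= (1/10)^4 = 1/10000

1/10000


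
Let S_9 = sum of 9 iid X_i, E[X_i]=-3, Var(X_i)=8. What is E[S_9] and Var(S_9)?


E[S_n] = n*mu = 9*-3 = -27
Var(S_n) = n*sigma^2 = 9*8 = 72

E[S_9]=-27, Var(S_9)=72


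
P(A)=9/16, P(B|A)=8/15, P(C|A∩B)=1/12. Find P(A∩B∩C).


P(A∩B∩C) = P(A) * P(B|A) * P(C|A∩B)
= 9/16 * 8/15 * 1/12
= 3/10 * 1/12 = 1/40

1/40


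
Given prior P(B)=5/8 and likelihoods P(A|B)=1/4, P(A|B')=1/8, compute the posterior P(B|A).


P(A) = P(A|B)P(B) + P(A|B')P(B') = 1/4*5/8 + 1/8*3/8 = 13/64
P(B|A) = P(A|B)P(B)/P(A) = (5/32)/(13/64) = 10/13

10/13


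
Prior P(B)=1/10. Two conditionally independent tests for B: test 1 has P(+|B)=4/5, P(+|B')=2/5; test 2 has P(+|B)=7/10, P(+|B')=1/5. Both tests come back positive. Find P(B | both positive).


After test 1: P(+) = 4/5*1/10 + 2/5*9/10 = 11/25
P(B|+) = (2/25)/(11/25) = 2/11
After test 2 (use post1 as new prior): P(+) = 7/10*2/11 + 1/5*9/11 = 16/55
P(B|+,+) = (7/55)/(16/55) = 7/16

7/16


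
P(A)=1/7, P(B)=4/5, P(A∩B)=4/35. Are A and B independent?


P(A)*P(B) = 1/7*4/5 = 4/35
P(A∩B) = 4/35, which equals P(A)P(B), so independent

Yes, A and B are independent


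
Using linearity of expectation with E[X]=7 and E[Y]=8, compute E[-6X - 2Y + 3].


E[-6X - 2Y + 3] = -6*E[X] - 2*E[Y] + 3
= (-6)*(7) + (-2)*(8) + (3)
= -42 - 16 + 3 = -55

-55


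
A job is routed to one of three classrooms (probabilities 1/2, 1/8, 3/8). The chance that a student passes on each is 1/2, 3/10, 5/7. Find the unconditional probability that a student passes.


P(A) = P(A|B1)P(B1) + P(A|B2)P(B2) + P(A|B3)P(B3)
= 1/2*1/2 + 3/10*1/8 + 5/7*3/8
= 1/4 + 3/80 + 15/56 = 311/560

311/560


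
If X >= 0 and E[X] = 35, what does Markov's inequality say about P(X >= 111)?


Markov: P(X >= a) <= E[X]/a
P(X >= 111) <= 35/111

35/111


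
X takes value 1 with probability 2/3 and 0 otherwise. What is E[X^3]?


For Bernoulli: X in {0,1}
E[X^3] = 0^3*(1-2/3) + 1^3*2/3 = 2/3

2/3


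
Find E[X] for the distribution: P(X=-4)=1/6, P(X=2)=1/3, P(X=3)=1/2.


E[X] = sum(x * P(x))
= -4*1/6 + 2*1/3 + 3*1/2
= 3/2

3/2


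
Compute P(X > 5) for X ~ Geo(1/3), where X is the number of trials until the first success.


P(X > 5) = P(first 5 trials all fail) = (1-p)^5 = (2/3)^5 = 32/243

32/243


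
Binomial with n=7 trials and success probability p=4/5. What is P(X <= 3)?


P(X<=3) = P(X=0) + P(X=1) + P(X=2) + P(X=3)
= 1/78125 + 28/78125 + 336/78125 + 448/15625
= 521/15625

521/15625


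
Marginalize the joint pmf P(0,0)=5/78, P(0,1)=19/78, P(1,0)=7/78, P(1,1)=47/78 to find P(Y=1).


P(Y=1) = P(0,1)+P(1,1) = 19/78 + 47/78 = 66/78 = 11/13

11/13


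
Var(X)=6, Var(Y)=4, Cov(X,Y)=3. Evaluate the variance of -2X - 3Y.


Var(-2X - 3Y) = (-2)^2*Var(X) + (-3)^2*Var(Y) + 2*(-2)*(-3)*Cov(X,Y)
= 4*6 + 9*4 + 12*3
= 24 + 36 + 36 = 96

96


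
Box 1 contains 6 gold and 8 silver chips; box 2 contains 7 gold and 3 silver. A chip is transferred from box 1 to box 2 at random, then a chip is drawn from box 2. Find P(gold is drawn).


P(transfer gold) = 6/14 = 3/7; P(transfer silver) = 4/7
If gold transferred: Urn II has 8 gold of 11, so P(gold|gold moved) = 8/11
If silver transferred: Urn II has 7 gold of 11, so P(gold|silver moved) = 7/11
By total probability: P(gold) = 3/7*8/11 + 4/7*7/11 = 52/77

52/77


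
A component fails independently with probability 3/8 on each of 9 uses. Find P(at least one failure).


P(at least one) = 1 - P(none)
P(none) = (1 - 3/8)^9 = (5/8)^9 = 1953125/134217728
P(at least one) = 1 - 1953125/134217728 = 132264603/134217728

132264603/134217728


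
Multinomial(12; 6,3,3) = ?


12! = 479001600
Denominator: 6!=720 * 3!=6 * 3!=6
Coefficient = 479001600 / 25920 = 18480

18480


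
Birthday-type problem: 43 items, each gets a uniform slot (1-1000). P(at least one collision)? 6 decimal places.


P(all different) = prod((1000-i)/1000 for i=0..42) = 0.400088
P(at least one match) = 1 - 0.400088 = 0.599912

0.599912


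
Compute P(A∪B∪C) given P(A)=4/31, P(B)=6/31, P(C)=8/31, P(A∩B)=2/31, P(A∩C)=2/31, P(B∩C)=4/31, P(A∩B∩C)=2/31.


P(A∪B∪C) = P(A)+P(B)+P(C) - P(AB)-P(AC)-P(BC) + P(ABC)
= 4/31+6/31+8/31 - 2/31-2/31-4/31 + 2/31
= 12/31

12/31


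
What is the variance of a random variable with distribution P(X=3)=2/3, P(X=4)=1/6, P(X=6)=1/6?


E[X] = 11/3, E[X^2] = 44/3
Var(X) = E[X^2] - (E[X])^2 = 44/3 - (11/3)^2 = 11/9

11/9


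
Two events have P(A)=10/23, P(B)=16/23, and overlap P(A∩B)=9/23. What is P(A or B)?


P(A∪B) = P(A) + P(B) - P(A∩B)
= 10/23 + 16/23 - 9/23 = 17/23

17/23


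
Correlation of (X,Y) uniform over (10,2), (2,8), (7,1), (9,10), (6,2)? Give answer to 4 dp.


Cov(X,Y) = -2.2800, Var(X) = 7.7600, Var(Y) = 13.4400
rho = Cov/(sqrt(VarX)*sqrt(VarY)) = -0.2233

-0.2233


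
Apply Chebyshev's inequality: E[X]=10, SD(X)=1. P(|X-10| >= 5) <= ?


k = 5/1 = 5
Chebyshev: P(|X-mu| >= k*sigma) <= 1/k^2 = 1/5^2 = 1/25

1/25


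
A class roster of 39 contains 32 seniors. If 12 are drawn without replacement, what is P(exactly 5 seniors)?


P(X=5) = C(32,5)*C(7,7) / C(39,12)
= 201376*1 / 3910797436
= 201376/3910797436 = 8/155363

8/155363


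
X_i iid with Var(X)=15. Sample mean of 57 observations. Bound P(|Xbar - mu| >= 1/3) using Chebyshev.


Var(Xbar) = Var(X)/n = 15/57
Chebyshev: P(|Xbar-mu| >= 1/3) <= Var(Xbar)/(1/3)^2 = (5/19)/(1/9) = 45/19
Bound exceeds 1, so trivial bound: 1

1


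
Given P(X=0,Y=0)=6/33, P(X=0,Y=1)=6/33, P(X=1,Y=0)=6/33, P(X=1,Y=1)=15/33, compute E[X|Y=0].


P(Y=0) = 12/33
E[X|Y=0] = (0*6 + 1*6)/12 = 6/12 = 1/2

1/2


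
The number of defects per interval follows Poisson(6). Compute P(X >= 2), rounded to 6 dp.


P(X>=2) = 1 - P(X<=1) = 1 - (e^(-6)*6^0/0! + e^(-6)*6^1/1!)
≈ 1 - (0.0024787522 + 0.0148725131)
= 1 - 0.0173512653 = 0.9826487347
≈ 0.982649

0.982649


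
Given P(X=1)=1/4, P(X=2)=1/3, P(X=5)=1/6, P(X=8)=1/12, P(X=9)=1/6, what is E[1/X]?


E[1/X] = sum(g(x)*P(x))
= 1*1/4 + 1/2*1/3 + 1/5*1/6 + 1/8*1/12 + 1/9*1/6
= 2069/4320

2069/4320


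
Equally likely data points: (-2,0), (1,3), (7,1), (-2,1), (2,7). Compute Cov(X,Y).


E[X]=6/5, E[Y]=12/5, E[XY]=22/5
Cov(X,Y) = E[XY] - E[X]E[Y] = 22/5 - 6/5*12/5 = 38/25

38/25


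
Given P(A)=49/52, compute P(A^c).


P(A') = 1 - P(A) = 1 - 49/52 = 3/52

3/52


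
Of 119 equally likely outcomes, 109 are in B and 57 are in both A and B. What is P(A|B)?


P(A|B) = P(A∩B)/P(B) = (57/119)/(109/119) = 57/109

57/109


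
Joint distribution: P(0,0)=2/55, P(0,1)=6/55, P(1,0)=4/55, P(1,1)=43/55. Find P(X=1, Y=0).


Read from table: P(X=1, Y=0) = 4/55

4/55


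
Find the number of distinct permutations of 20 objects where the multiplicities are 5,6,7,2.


20! = 2432902008176640000
Denominator: 5!=120 * 6!=720 * 7!=5040 * 2!=2
Coefficient = 2432902008176640000 / 870912000 = 2793510720

2793510720


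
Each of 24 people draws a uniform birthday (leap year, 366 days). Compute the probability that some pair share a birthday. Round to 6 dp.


P(all different) = prod((366-i)/366 for i=0..23) = 0.462654
P(at least one match) = 1 - 0.462654 = 0.537346

0.537346


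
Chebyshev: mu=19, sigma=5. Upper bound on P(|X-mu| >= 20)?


k = 20/5 = 4
Chebyshev: P(|X-mu| >= k*sigma) <= 1/k^2 = 1/4^2 = 1/16

1/16


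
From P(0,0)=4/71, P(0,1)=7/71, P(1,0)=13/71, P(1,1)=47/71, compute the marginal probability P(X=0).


P(X=0) = P(0,0)+P(0,1) = 4/71 + 7/71 = 11/71

11/71


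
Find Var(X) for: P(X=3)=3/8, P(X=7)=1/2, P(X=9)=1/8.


E[X] = 23/4, E[X^2] = 38
Var(X) = E[X^2] - (E[X])^2 = 38 - (23/4)^2 = 79/16

79/16


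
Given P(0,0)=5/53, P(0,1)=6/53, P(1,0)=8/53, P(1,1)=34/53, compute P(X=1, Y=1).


Read from table: P(X=1, Y=1) = 34/53

34/53


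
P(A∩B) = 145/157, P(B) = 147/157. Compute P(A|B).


P(A|B) = P(A∩B)/P(B) = (145/157)/(147/157) = 145/147

145/147


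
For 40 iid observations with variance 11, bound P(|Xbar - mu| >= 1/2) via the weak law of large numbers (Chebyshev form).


Var(Xbar) = Var(X)/n = 11/40
Chebyshev: P(|Xbar-mu| >= 1/2) <= Var(Xbar)/(1/2)^2 = (11/40)/(1/4) = 11/10
Bound exceeds 1, so trivial bound: 1

1


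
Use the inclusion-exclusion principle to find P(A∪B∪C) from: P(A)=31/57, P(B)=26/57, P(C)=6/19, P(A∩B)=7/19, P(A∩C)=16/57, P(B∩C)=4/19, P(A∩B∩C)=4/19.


P(A∪B∪C) = P(A)+P(B)+P(C) - P(AB)-P(AC)-P(BC) + P(ABC)
= 31/57+26/57+6/19 - 7/19-16/57-4/19 + 4/19
= 2/3

2/3


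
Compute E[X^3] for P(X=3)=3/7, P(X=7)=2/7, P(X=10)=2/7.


E[X^3] = sum(g(x)*P(x))
= 27*3/7 + 343*2/7 + 1000*2/7
= 2767/7

2767/7


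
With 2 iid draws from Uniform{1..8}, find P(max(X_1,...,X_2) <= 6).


P(max <= 6) = P(all X_i <= 6) = (P(X_1 <= 6))^2
= (6/8)^2 = (3/4)^2 = 9/16

9/16


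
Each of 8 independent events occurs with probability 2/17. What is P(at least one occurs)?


P(at least one) = 1 - P(none)
P(none) = (1 - 2/17)^8 = (15/17)^8 = 2562890625/6975757441
P(at least one) = 1 - 2562890625/6975757441 = 4412866816/6975757441

4412866816/6975757441


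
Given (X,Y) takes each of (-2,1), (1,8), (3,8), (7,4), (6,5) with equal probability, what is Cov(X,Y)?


E[X]=3, E[Y]=26/5, E[XY]=88/5
Cov(X,Y) = E[XY] - E[X]E[Y] = 88/5 - 3*26/5 = 2

2


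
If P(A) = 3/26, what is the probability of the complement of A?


P(A') = 1 - P(A) = 1 - 3/26 = 23/26

23/26


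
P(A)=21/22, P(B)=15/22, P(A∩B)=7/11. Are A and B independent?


P(A)*P(B) = 21/22*15/22 = 315/484
P(A∩B) = 7/11 != 315/484, so not independent

No, A and B are not independent


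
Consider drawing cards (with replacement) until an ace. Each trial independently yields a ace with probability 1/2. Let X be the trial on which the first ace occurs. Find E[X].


For geometric (trials until first success), E[X] = 1/p = 1/(1/2) = 2

2


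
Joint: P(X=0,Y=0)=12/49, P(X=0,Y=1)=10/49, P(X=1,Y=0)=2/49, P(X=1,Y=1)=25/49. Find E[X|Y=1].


P(Y=1) = 35/49
E[X|Y=1] = (0*10 + 1*25)/35 = 25/35 = 5/7

5/7


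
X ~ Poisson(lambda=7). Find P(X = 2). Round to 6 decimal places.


P(X=2) = e^(-7) * 7^2 / 2!
≈ 0.0009118819656 * 49 / 2
≈ 0.022341

0.022341


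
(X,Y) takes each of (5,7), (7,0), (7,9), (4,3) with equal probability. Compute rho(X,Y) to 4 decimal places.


Cov(X,Y) = 0.1875, Var(X) = 1.6875, Var(Y) = 12.1875
rho = Cov/(sqrt(VarX)*sqrt(VarY)) = 0.0413

0.0413


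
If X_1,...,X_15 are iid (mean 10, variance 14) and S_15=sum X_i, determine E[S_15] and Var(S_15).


E[S_n] = n*mu = 15*10 = 150
Var(S_n) = n*sigma^2 = 15*14 = 210

E[S_15]=150, Var(S_15)=210


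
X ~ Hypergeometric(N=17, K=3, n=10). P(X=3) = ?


P(X=3) = C(3,3)*C(14,7) / C(17,10)
= 1*3432 / 19448
= 3432/19448 = 3/17

3/17


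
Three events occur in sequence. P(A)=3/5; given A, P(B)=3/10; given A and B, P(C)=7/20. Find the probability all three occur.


P(A∩B∩C) = P(A) * P(B|A) * P(C|A∩B)
= 3/5 * 3/10 * 7/20
= 9/50 * 7/20 = 63/1000

63/1000


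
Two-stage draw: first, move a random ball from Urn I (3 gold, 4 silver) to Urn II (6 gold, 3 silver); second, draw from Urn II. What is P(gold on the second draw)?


P(transfer gold) = 3/7; P(transfer silver) = 4/7
If gold transferred: Urn II has 7 gold of 10, so P(gold|gold moved) = 7/10
If silver transferred: Urn II has 6 gold of 10, so P(gold|silver moved) = 3/5
By total probability: P(gold) = 3/7*7/10 + 4/7*3/5 = 9/14

9/14


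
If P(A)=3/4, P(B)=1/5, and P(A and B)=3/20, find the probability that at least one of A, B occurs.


P(A∪B) = P(A) + P(B) - P(A∩B)
= 3/4 + 1/5 - 3/20 = 4/5

4/5


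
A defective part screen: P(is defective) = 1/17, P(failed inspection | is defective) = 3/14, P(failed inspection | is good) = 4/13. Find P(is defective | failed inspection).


P(A) = P(A|B)P(B) + P(A|B')P(B') = 3/14*1/17 + 4/13*16/17 = 55/182
P(B|A) = P(A|B)P(B)/P(A) = (3/238)/(55/182) = 39/935

39/935


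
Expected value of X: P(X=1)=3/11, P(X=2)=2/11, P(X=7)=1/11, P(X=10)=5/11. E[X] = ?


E[X] = sum(x * P(x))
= 1*3/11 + 2*2/11 + 7*1/11 + 10*5/11
= 64/11

64/11


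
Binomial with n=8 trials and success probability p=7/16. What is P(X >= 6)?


P(X>=6) = P(X=6) + P(X=7) + P(X=8)
= 66706983/1073741824 + 7411887/536870912 + 5764801/4294967296
= 331887829/4294967296

331887829/4294967296


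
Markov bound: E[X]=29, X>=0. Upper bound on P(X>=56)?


Markov: P(X >= a) <= E[X]/a
P(X >= 56) <= 29/56

29/56


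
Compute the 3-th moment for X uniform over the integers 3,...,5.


E[X^3] = (1/3) * sum(x^3 for x=3..5)
= 216/3 = 72

72


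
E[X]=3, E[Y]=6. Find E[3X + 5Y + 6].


E[3X + 5Y + 6] = 3*E[X] + 5*E[Y] + 6
= (3)*(3) + (5)*(6) + (6)
= 9 + 30 + 6 = 45

45


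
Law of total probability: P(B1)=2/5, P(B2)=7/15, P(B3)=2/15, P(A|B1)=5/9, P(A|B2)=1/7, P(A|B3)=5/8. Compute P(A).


P(A) = P(A|B1)P(B1) + P(A|B2)P(B2) + P(A|B3)P(B3)
= 5/9*2/5 + 1/7*7/15 + 5/8*2/15
= 2/9 + 1/15 + 1/12 = 67/180

67/180


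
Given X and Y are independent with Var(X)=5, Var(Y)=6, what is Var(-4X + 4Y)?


Independence => Cov(X,Y)=0
Var(-4X + 4Y) = (-4)^2*Var(X) + 4^2*Var(Y)
= 16*5 + 16*6 = 176

176


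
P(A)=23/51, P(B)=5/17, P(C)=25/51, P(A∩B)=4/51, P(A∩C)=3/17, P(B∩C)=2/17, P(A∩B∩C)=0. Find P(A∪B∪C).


P(A∪B∪C) = P(A)+P(B)+P(C) - P(AB)-P(AC)-P(BC) + P(ABC)
= 23/51+5/17+25/51 - 4/51-3/17-2/17 + 0
= 44/51

44/51


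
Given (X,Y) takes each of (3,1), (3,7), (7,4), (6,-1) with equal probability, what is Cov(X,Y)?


E[X]=19/4, E[Y]=11/4, E[XY]=23/2
Cov(X,Y) = E[XY] - E[X]E[Y] = 23/2 - 19/4*11/4 = -25/16

-25/16


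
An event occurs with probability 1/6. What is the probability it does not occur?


P(A') = 1 - P(A) = 1 - 1/6 = 5/6

5/6


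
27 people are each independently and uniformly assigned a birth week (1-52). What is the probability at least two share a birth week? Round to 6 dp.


P(all different) = prod((52-i)/52 for i=0..26) = 0.000242
P(at least one match) = 1 - 0.000242 = 0.999758

0.999758


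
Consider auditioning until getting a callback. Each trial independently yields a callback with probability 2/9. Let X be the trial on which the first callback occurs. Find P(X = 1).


P(X=1) = (1-p)^0 * p = (7/9)^0 * 2/9
= 1 * 2/9 = 2/9

2/9


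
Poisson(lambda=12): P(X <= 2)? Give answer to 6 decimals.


P(X<=2) = e^(-12)*12^0/0! + e^(-12)*12^1/1! + e^(-12)*12^2/2!
≈ 0.0000061442 + 0.0000737305 + 0.0004423833
= 0.0005222580
≈ 0.000522

0.000522


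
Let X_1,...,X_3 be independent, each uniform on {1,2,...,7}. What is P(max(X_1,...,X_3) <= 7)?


P(max <= 7) = P(all X_i <= 7) = (P(X_1 <= 7))^3
= (7/7)^3 = 1^3 = 1

1


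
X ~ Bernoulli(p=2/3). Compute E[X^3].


For Bernoulli: X in {0,1}
E[X^3] = 0^3*(1-2/3) + 1^3*2/3 = 2/3

2/3


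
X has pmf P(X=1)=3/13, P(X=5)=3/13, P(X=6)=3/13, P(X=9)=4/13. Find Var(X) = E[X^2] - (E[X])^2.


E[X] = 72/13, E[X^2] = 510/13
Var(X) = E[X^2] - (E[X])^2 = 510/13 - (72/13)^2 = 1446/169

1446/169


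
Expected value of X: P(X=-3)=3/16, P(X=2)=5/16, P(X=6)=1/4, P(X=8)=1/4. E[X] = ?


E[X] = sum(x * P(x))
= -3*3/16 + 2*5/16 + 6*1/4 + 8*1/4
= 57/16

57/16


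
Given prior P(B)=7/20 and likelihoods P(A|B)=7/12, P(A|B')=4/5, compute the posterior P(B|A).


P(A) = P(A|B)P(B) + P(A|B')P(B') = 7/12*7/20 + 4/5*13/20 = 869/1200
P(B|A) = P(A|B)P(B)/P(A) = (49/240)/(869/1200) = 245/869

245/869


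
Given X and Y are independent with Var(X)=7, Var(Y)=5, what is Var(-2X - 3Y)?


Independence => Cov(X,Y)=0
Var(-2X - 3Y) = (-2)^2*Var(X) + (-3)^2*Var(Y)
= 4*7 + 9*5 = 73

73


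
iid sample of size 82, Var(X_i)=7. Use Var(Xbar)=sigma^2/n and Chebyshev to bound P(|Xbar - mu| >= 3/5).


Var(Xbar) = Var(X)/n = 7/82
Chebyshev: P(|Xbar-mu| >= 3/5) <= Var(Xbar)/(3/5)^2 = (7/82)/(9/25) = 175/738

175/738


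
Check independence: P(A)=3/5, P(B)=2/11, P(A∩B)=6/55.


P(A)*P(B) = 3/5*2/11 = 6/55
P(A∩B) = 6/55, which equals P(A)P(B), so independent

Yes, A and B are independent


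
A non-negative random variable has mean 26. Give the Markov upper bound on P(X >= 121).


Markov: P(X >= a) <= E[X]/a
P(X >= 121) <= 26/121

26/121


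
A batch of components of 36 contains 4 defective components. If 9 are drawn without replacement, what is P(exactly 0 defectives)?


P(X=0) = C(4,0)*C(32,9) / C(36,9)
= 1*28048800 / 94143280
= 28048800/94143280 = 390/1309

390/1309


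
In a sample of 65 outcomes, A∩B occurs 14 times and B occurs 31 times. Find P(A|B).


P(A|B) = P(A∩B)/P(B) = (14/65)/(31/65) = 14/31

14/31


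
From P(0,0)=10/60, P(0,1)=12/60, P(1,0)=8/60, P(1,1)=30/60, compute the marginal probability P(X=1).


P(X=1) = P(1,0)+P(1,1) = 8/60 + 30/60 = 38/60 = 19/30

19/30


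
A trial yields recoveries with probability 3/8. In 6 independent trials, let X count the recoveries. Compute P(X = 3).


P(X=3) = C(6,3) * p^3 * (1-p)^3
= 20 * 27/512 * 125/512
= 16875/65536

16875/65536


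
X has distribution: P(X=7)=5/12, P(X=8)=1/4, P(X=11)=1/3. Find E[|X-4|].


E[|X-4|] = sum(g(x)*P(x))
= 3*5/12 + 4*1/4 + 7*1/3
= 55/12

55/12


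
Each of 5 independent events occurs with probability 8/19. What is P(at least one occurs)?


P(at least one) = 1 - P(none)
P(none) = (1 - 8/19)^5 = (11/19)^5 = 161051/2476099
P(at least one) = 1 - 161051/2476099 = 2315048/2476099

2315048/2476099


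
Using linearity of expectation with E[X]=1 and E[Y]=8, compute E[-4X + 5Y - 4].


E[-4X + 5Y - 4] = -4*E[X] + 5*E[Y] - 4
= (-4)*(1) + (5)*(8) + (-4)
= -4 + 40 - 4 = 32

32


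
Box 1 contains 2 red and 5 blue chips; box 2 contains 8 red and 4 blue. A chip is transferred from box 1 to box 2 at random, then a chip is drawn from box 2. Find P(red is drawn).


P(transfer red) = 2/7; P(transfer blue) = 5/7
If red transferred: Urn II has 9 red of 13, so P(red|red moved) = 9/13
If blue transferred: Urn II has 8 red of 13, so P(red|blue moved) = 8/13
By total probability: P(red) = 2/7*9/13 + 5/7*8/13 = 58/91

58/91


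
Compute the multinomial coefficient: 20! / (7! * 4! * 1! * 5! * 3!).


20! = 2432902008176640000
Denominator: 7!=5040 * 4!=24 * 1!=1 * 5!=120 * 3!=6
Coefficient = 2432902008176640000 / 87091200 = 27935107200

27935107200


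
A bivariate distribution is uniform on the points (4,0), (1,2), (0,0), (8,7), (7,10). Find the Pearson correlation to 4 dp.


Cov(X,Y) = 10.4000, Var(X) = 10.0000, Var(Y) = 16.1600
rho = Cov/(sqrt(VarX)*sqrt(VarY)) = 0.8181

0.8181


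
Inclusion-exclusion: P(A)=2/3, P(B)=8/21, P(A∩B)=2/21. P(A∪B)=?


P(A∪B) = P(A) + P(B) - P(A∩B)
= 2/3 + 8/21 - 2/21 = 20/21

20/21


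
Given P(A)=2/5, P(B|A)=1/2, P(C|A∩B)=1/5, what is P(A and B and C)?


P(A∩B∩C) = P(A) * P(B|A) * P(C|A∩B)
= 2/5 * 1/2 * 1/5
= 1/5 * 1/5 = 1/25

1/25


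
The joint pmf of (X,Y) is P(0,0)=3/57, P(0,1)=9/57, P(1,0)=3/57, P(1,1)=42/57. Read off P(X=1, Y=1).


Read from table: P(X=1, Y=1) = 42/57 = 14/19

14/19


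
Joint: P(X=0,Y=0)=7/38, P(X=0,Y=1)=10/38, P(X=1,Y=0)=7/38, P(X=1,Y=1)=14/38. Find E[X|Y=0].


P(Y=0) = 14/38
E[X|Y=0] = (0*7 + 1*7)/14 = 7/14 = 1/2

1/2


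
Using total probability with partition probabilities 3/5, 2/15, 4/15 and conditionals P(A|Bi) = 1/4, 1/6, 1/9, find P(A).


P(A) = P(A|B1)P(B1) + P(A|B2)P(B2) + P(A|B3)P(B3)
= 1/4*3/5 + 1/6*2/15 + 1/9*4/15
= 3/20 + 1/45 + 4/135 = 109/540

109/540


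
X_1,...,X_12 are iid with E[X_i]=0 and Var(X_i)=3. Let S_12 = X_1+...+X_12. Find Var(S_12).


By independence, Var(S_n) = n*Var(X_1) = 12*3 = 36

36


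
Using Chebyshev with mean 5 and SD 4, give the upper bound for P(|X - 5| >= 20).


k = 20/4 = 5
Chebyshev: P(|X-mu| >= k*sigma) <= 1/k^2 = 1/5^2 = 1/25

1/25


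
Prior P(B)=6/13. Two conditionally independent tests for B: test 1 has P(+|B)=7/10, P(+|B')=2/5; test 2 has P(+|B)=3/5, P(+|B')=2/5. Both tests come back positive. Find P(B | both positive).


After test 1: P(+) = 7/10*6/13 + 2/5*7/13 = 7/13
P(B|+) = (21/65)/(7/13) = 3/5
After test 2 (use post1 as new prior): P(+) = 3/5*3/5 + 2/5*2/5 = 13/25
P(B|+,+) = (9/25)/(13/25) = 9/13

9/13


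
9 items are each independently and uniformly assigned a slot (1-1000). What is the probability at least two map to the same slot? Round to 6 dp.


P(all different) = prod((1000-i)/1000 for i=0..8) = 0.964541
P(at least one match) = 1 - 0.964541 = 0.035459

0.035459


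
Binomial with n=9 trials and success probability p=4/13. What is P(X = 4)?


P(X=4) = C(9,4) * p^4 * (1-p)^5
= 126 * 256/28561 * 59049/371293
= 1904684544/10604499373

1904684544/10604499373


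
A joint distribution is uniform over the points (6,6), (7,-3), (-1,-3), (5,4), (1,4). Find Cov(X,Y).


E[X]=18/5, E[Y]=8/5, E[XY]=42/5
Cov(X,Y) = E[XY] - E[X]E[Y] = 42/5 - 18/5*8/5 = 66/25

66/25


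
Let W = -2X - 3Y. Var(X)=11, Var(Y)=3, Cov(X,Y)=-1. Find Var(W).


Var(-2X - 3Y) = (-2)^2*Var(X) + (-3)^2*Var(Y) + 2*(-2)*(-3)*Cov(X,Y)
= 4*11 + 9*3 + 12*(-1)
= 44 + 27 - 12 = 59

59


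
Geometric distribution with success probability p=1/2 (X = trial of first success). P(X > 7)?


P(X > 7) = P(first 7 trials all fail) = (1-p)^7 = (1/2)^7 = 1/128

1/128


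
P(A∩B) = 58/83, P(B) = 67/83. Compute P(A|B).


P(A|B) = P(A∩B)/P(B) = (58/83)/(67/83) = 58/67

58/67


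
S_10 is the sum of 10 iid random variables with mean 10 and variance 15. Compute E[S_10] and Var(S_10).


E[S_n] = n*mu = 10*10 = 100
Var(S_n) = n*sigma^2 = 10*15 = 150

E[S_10]=100, Var(S_10)=150


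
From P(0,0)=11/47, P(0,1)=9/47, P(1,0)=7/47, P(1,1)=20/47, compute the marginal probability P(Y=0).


P(Y=0) = P(0,0)+P(1,0) = 11/47 + 7/47 = 18/47

18/47


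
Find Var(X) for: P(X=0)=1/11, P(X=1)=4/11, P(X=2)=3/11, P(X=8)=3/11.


E[X] = 34/11, E[X^2] = 208/11
Var(X) = E[X^2] - (E[X])^2 = 208/11 - (34/11)^2 = 1132/121

1132/121


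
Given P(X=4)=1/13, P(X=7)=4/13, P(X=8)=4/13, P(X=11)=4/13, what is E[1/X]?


E[1/X] = sum(g(x)*P(x))
= 1/4*1/13 + 1/7*4/13 + 1/8*4/13 + 1/11*4/13
= 519/4004

519/4004


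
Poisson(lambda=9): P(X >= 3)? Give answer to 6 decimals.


P(X>=3) = 1 - P(X<=2) = 1 - (e^(-9)*9^0/0! + e^(-9)*9^1/1! + e^(-9)*9^2/2!)
≈ 1 - (0.0001234098 + 0.0011106882 + 0.0049980971)
= 1 - 0.0062321951 = 0.9937678049
≈ 0.993768

0.993768


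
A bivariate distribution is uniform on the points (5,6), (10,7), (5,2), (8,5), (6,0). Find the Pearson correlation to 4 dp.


Cov(X,Y) = 2.8000, Var(X) = 3.7600, Var(Y) = 6.8000
rho = Cov/(sqrt(VarX)*sqrt(VarY)) = 0.5537

0.5537


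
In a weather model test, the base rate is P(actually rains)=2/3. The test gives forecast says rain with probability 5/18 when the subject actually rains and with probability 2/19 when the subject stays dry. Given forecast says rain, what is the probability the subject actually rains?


P(A) = P(A|B)P(B) + P(A|B')P(B') = 5/18*2/3 + 2/19*1/3 = 113/513
P(B|A) = P(A|B)P(B)/P(A) = (5/27)/(113/513) = 95/113

95/113


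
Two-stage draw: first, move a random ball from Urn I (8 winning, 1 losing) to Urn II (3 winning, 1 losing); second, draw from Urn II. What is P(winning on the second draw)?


P(transfer winning) = 8/9; P(transfer losing) = 1/9
If winning transferred: Urn II has 4 winning of 5, so P(winning|winning moved) = 4/5
If losing transferred: Urn II has 3 winning of 5, so P(winning|losing moved) = 3/5
By total probability: P(winning) = 8/9*4/5 + 1/9*3/5 = 7/9

7/9


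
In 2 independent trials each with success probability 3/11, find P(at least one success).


P(at least one) = 1 - P(none)
P(none) = (1 - 3/11)^2 = (8/11)^2 = 64/121
P(at least one) = 1 - 64/121 = 57/121

57/121


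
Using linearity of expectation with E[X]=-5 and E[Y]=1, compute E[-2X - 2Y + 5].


E[-2X - 2Y + 5] = -2*E[X] - 2*E[Y] + 5
= (-2)*(-5) + (-2)*(1) + (5)
= 10 - 2 + 5 = 13

13


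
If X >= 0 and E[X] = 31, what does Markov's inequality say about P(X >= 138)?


Markov: P(X >= a) <= E[X]/a
P(X >= 138) <= 31/138

31/138


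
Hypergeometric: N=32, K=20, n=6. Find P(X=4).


P(X=4) = C(20,4)*C(12,2) / C(32,6)
= 4845*66 / 906192
= 319770/906192 = 17765/50344

17765/50344


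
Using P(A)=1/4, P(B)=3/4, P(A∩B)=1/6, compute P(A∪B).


P(A∪B) = P(A) + P(B) - P(A∩B)
= 1/4 + 3/4 - 1/6 = 5/6

5/6


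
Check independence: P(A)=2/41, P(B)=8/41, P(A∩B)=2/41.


P(A)*P(B) = 2/41*8/41 = 16/1681
P(A∩B) = 2/41 != 16/1681, so not independent

No, A and B are not independent


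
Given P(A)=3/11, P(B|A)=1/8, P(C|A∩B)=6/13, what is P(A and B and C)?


P(A∩B∩C) = P(A) * P(B|A) * P(C|A∩B)
= 3/11 * 1/8 * 6/13
= 3/88 * 6/13 = 9/572

9/572


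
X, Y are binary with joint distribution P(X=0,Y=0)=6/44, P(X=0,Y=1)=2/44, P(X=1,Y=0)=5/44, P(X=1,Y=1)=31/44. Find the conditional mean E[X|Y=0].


P(Y=0) = 11/44
E[X|Y=0] = (0*6 + 1*5)/11 = 5/11

5/11


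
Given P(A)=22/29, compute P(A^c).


P(A') = 1 - P(A) = 1 - 22/29 = 7/29

7/29


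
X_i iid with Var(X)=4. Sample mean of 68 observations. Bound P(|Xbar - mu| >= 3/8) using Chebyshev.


Var(Xbar) = Var(X)/n = 4/68
Chebyshev: P(|Xbar-mu| >= 3/8) <= Var(Xbar)/(3/8)^2 = (1/17)/(9/64) = 64/153

64/153


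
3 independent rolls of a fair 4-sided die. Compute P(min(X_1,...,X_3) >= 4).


P(min >= 4) = P(all X_i >= 4) = (P(X_1 >= 4))^3
= (1/4)^3 = 1/64

1/64


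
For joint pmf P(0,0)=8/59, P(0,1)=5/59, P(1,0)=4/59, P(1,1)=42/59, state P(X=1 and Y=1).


Read from table: P(X=1, Y=1) = 42/59

42/59


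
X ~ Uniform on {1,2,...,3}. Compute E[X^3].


E[X^3] = (1/3) * sum(x^3 for x=1..3)
= 36/3 = 12

12


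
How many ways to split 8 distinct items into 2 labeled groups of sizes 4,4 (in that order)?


8! = 40320
Denominator: 4!=24 * 4!=24
Coefficient = 40320 / 576 = 70

70


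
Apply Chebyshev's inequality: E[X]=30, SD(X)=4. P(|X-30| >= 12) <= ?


k = 12/4 = 3
Chebyshev: P(|X-mu| >= k*sigma) <= 1/k^2 = 1/3^2 = 1/9

1/9


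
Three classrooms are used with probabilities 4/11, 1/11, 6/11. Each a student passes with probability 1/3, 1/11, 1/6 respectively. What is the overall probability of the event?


P(A) = P(A|B1)P(B1) + P(A|B2)P(B2) + P(A|B3)P(B3)
= 1/3*4/11 + 1/11*1/11 + 1/6*6/11
= 4/33 + 1/121 + 1/11 = 80/363

80/363


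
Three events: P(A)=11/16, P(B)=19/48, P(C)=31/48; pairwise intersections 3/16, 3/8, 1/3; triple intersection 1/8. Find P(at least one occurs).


P(A∪B∪C) = P(A)+P(B)+P(C) - P(AB)-P(AC)-P(BC) + P(ABC)
= 11/16+19/48+31/48 - 3/16-3/8-1/3 + 1/8
= 23/24

23/24


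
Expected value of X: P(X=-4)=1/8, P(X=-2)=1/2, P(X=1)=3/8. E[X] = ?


E[X] = sum(x * P(x))
= -4*1/8 - 2*1/2 + 1*3/8
= -9/8

-9/8


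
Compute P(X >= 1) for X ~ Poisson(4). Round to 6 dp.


P(X>=1) = 1 - P(X<=0) = 1 - (e^(-4)*4^0/0!)
≈ 1 - 0.0183156389 = 0.9816843611
≈ 0.981684

0.981684


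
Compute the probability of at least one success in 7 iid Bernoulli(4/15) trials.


P(at least one) = 1 - P(none)
P(none) = (1 - 4/15)^7 = (11/15)^7 = 19487171/170859375
P(at least one) = 1 - 19487171/170859375 = 151372204/170859375

151372204/170859375


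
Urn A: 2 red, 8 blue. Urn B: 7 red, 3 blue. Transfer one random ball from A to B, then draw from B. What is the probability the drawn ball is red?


P(transfer red) = 2/10 = 1/5; P(transfer blue) = 4/5
If red transferred: Urn II has 8 red of 11, so P(red|red moved) = 8/11
If blue transferred: Urn II has 7 red of 11, so P(red|blue moved) = 7/11
By total probability: P(red) = 1/5*8/11 + 4/5*7/11 = 36/55

36/55


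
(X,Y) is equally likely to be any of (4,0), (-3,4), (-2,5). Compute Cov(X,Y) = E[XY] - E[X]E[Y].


E[X]=-1/3, E[Y]=3, E[XY]=-22/3
Cov(X,Y) = E[XY] - E[X]E[Y] = -22/3 + 1/3*3 = -19/3

-19/3


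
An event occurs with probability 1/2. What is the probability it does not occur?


P(A') = 1 - P(A) = 1 - 1/2 = 1/2

1/2


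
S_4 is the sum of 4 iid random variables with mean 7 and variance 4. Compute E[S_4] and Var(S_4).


E[S_n] = n*mu = 4*7 = 28
Var(S_n) = n*sigma^2 = 4*4 = 16

E[S_4]=28, Var(S_4)=16


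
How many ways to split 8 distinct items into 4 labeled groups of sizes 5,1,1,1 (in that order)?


8! = 40320
Denominator: 5!=120 * 1!=1 * 1!=1 * 1!=1
Coefficient = 40320 / 120 = 336

336


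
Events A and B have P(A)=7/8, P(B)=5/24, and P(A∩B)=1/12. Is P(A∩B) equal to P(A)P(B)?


P(A)*P(B) = 7/8*5/24 = 35/192
P(A∩B) = 1/12 != 35/192, so not independent

No, A and B are not independent


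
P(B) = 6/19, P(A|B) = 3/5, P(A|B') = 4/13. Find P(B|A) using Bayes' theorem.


P(A) = P(A|B)P(B) + P(A|B')P(B') = 3/5*6/19 + 4/13*13/19 = 2/5
P(B|A) = P(A|B)P(B)/P(A) = (18/95)/(2/5) = 9/19

9/19


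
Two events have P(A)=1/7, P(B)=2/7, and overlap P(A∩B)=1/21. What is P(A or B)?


P(A∪B) = P(A) + P(B) - P(A∩B)
= 1/7 + 2/7 - 1/21 = 8/21

8/21


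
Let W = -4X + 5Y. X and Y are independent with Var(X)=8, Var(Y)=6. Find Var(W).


Independence => Cov(X,Y)=0
Var(-4X + 5Y) = (-4)^2*Var(X) + 5^2*Var(Y)
= 16*8 + 25*6 = 278

278


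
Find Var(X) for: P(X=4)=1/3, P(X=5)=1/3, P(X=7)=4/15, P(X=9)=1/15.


E[X] = 82/15, E[X^2] = 482/15
Var(X) = E[X^2] - (E[X])^2 = 482/15 - (82/15)^2 = 506/225

506/225


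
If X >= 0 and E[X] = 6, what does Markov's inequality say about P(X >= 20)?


Markov: P(X >= a) <= E[X]/a
P(X >= 20) <= 6/20 = 3/10

3/10


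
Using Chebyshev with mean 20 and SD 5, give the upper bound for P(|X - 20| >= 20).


k = 20/5 = 4
Chebyshev: P(|X-mu| >= k*sigma) <= 1/k^2 = 1/4^2 = 1/16

1/16


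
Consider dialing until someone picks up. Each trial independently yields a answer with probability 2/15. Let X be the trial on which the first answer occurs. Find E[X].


For geometric (trials until first success), E[X] = 1/p = 1/(2/15) = 15/2

15/2


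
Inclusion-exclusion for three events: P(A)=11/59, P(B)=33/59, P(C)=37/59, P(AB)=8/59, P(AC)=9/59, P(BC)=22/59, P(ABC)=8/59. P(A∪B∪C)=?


P(A∪B∪C) = P(A)+P(B)+P(C) - P(AB)-P(AC)-P(BC) + P(ABC)
= 11/59+33/59+37/59 - 8/59-9/59-22/59 + 8/59
= 50/59

50/59


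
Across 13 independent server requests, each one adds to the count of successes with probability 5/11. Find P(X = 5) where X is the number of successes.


P(X=5) = C(13,5) * p^5 * (1-p)^8
= 1287 * 3125/161051 * 1679616/214358881
= 614109600000/3138428376721

614109600000/3138428376721


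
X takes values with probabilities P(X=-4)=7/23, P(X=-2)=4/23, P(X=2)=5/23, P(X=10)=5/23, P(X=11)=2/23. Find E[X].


E[X] = sum(x * P(x))
= -4*7/23 - 2*4/23 + 2*5/23 + 10*5/23 + 11*2/23
= 2

2


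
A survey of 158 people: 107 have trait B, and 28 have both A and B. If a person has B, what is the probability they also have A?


P(A|B) = P(A∩B)/P(B) = (28/158)/(107/158) = 28/107

28/107


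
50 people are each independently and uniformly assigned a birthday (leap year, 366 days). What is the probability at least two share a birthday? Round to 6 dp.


P(all different) = prod((366-i)/366 for i=0..49) = 0.029927
P(at least one match) = 1 - 0.029927 = 0.970073

0.970073


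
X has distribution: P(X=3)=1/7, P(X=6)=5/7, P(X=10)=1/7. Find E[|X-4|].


E[|X-4|] = sum(g(x)*P(x))
= 1*1/7 + 2*5/7 + 6*1/7
= 17/7

17/7


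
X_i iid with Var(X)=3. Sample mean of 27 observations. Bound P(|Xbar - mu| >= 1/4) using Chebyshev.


Var(Xbar) = Var(X)/n = 3/27
Chebyshev: P(|Xbar-mu| >= 1/4) <= Var(Xbar)/(1/4)^2 = (1/9)/(1/16) = 16/9
Bound exceeds 1, so trivial bound: 1

1


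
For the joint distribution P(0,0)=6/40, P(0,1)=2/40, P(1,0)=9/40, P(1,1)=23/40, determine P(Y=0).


P(Y=0) = P(0,0)+P(1,0) = 6/40 + 9/40 = 15/40 = 3/8

3/8


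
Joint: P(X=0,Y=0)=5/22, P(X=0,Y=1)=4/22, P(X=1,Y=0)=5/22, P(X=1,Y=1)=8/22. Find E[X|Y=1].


P(Y=1) = 12/22
E[X|Y=1] = (0*4 + 1*8)/12 = 8/12 = 2/3

2/3


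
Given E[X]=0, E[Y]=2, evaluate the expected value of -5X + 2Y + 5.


E[-5X + 2Y + 5] = -5*E[X] + 2*E[Y] + 5
= (-5)*(0) + (2)*(2) + (5)
= 0 + 4 + 5 = 9

9


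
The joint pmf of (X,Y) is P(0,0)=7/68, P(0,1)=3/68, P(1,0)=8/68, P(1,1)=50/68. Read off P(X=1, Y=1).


Read from table: P(X=1, Y=1) = 50/68 = 25/34

25/34


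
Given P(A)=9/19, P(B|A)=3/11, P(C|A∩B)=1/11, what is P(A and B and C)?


P(A∩B∩C) = P(A) * P(B|A) * P(C|A∩B)
= 9/19 * 3/11 * 1/11
= 27/209 * 1/11 = 27/2299

27/2299


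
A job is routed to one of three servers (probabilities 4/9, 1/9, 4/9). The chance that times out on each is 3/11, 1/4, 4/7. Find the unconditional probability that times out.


P(A) = P(A|B1)P(B1) + P(A|B2)P(B2) + P(A|B3)P(B3)
= 3/11*4/9 + 1/4*1/9 + 4/7*4/9
= 4/33 + 1/36 + 16/63 = 1117/2772

1117/2772


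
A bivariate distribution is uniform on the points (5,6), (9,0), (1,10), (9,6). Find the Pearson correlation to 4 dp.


Cov(X,Y) = -9.5000, Var(X) = 11.0000, Var(Y) = 12.7500
rho = Cov/(sqrt(VarX)*sqrt(VarY)) = -0.8022

-0.8022


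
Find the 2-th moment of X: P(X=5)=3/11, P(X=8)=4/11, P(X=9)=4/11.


E[X^2] = sum(x^2 * P(x))
= 25*3/11 + 64*4/11 + 81*4/11
= 655/11

655/11


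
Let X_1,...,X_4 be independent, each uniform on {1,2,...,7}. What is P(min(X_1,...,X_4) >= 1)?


P(min >= 1) = P(all X_i >= 1) = (P(X_1 >= 1))^4
= (7/7)^4 = 1^4 = 1

1


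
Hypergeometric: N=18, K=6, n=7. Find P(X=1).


P(X=1) = C(6,1)*C(12,6) / C(18,7)
= 6*924 / 31824
= 5544/31824 = 77/442

77/442


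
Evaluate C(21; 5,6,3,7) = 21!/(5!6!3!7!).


21! = 51090942171709440000
Denominator: 5!=120 * 6!=720 * 3!=6 * 7!=5040
Coefficient = 51090942171709440000 / 2612736000 = 19554575040

19554575040


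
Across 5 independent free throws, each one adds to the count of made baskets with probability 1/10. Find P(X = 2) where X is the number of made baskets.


P(X=2) = C(5,2) * p^2 * (1-p)^3
= 10 * 1/100 * 729/1000
= 729/10000

729/10000


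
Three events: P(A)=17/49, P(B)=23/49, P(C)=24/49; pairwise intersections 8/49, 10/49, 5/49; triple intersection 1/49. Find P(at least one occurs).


P(A∪B∪C) = P(A)+P(B)+P(C) - P(AB)-P(AC)-P(BC) + P(ABC)
= 17/49+23/49+24/49 - 8/49-10/49-5/49 + 1/49
= 6/7

6/7


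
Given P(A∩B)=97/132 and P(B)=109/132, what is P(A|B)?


P(A|B) = P(A∩B)/P(B) = (97/132)/(109/132) = 97/109

97/109


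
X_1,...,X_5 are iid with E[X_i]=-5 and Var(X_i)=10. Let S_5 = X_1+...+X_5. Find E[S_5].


E[S_n] = n*E[X_1] = 5*-5 = -25

-25


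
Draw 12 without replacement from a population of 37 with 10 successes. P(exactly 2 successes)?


P(X=2) = C(10,2)*C(27,10) / C(37,12)
= 45*8436285 / 1852482996
= 379632825/1852482996 = 3244725/15833188

3244725/15833188


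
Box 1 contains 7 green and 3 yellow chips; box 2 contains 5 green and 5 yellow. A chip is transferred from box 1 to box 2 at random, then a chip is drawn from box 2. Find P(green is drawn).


P(transfer green) = 7/10; P(transfer yellow) = 3/10
If green transferred: Urn II has 6 green of 11, so P(green|green moved) = 6/11
If yellow transferred: Urn II has 5 green of 11, so P(green|yellow moved) = 5/11
By total probability: P(green) = 7/10*6/11 + 3/10*5/11 = 57/110

57/110


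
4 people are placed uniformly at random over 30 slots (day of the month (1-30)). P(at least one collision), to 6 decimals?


P(all different) = prod((30-i)/30 for i=0..3) = 0.812000
P(at least one match) = 1 - 0.812000 = 0.188000

0.188000


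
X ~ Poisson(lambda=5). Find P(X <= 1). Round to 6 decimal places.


P(X<=1) = e^(-5)*5^0/0! + e^(-5)*5^1/1!
≈ 0.0067379470 + 0.0336897350
= 0.0404276820
≈ 0.040428

0.040428


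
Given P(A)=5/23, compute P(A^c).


P(A') = 1 - P(A) = 1 - 5/23 = 18/23

18/23


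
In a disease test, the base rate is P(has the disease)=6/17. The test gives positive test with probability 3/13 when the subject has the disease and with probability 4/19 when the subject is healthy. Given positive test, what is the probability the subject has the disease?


P(A) = P(A|B)P(B) + P(A|B')P(B') = 3/13*6/17 + 4/19*11/17 = 914/4199
P(B|A) = P(A|B)P(B)/P(A) = (18/221)/(914/4199) = 171/457

171/457


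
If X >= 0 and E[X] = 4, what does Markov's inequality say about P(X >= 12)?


Markov: P(X >= a) <= E[X]/a
P(X >= 12) <= 4/12 = 1/3

1/3


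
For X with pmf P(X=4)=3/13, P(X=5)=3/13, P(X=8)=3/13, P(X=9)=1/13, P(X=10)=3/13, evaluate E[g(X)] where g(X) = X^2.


E[X^2] = sum(g(x)*P(x))
= 16*3/13 + 25*3/13 + 64*3/13 + 81*1/13 + 100*3/13
= 696/13

696/13


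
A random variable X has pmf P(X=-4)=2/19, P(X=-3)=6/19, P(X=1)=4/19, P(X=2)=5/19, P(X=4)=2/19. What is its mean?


E[X] = sum(x * P(x))
= -4*2/19 - 3*6/19 + 1*4/19 + 2*5/19 + 4*2/19
= -4/19

-4/19


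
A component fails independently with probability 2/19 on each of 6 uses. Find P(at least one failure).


P(at least one) = 1 - P(none)
P(none) = (1 - 2/19)^6 = (17/19)^6 = 24137569/47045881
P(at least one) = 1 - 24137569/47045881 = 22908312/47045881

22908312/47045881


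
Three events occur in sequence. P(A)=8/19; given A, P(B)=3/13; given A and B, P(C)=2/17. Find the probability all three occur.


P(A∩B∩C) = P(A) * P(B|A) * P(C|A∩B)
= 8/19 * 3/13 * 2/17
= 24/247 * 2/17 = 48/4199

48/4199


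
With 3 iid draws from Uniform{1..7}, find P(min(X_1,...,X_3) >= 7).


P(min >= 7) = P(all X_i >= 7) = (P(X_1 >= 7))^3
= (1/7)^3 = 1/343

1/343


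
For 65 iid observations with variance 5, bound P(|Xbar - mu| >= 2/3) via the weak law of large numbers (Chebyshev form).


Var(Xbar) = Var(X)/n = 5/65
Chebyshev: P(|Xbar-mu| >= 2/3) <= Var(Xbar)/(2/3)^2 = (1/13)/(4/9) = 9/52

9/52


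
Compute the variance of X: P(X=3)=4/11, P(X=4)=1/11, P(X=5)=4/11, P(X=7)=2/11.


E[X] = 50/11, E[X^2] = 250/11
Var(X) = E[X^2] - (E[X])^2 = 250/11 - (50/11)^2 = 250/121

250/121


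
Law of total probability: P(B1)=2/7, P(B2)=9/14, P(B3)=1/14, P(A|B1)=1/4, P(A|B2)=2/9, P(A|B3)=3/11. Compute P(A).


P(A) = P(A|B1)P(B1) + P(A|B2)P(B2) + P(A|B3)P(B3)
= 1/4*2/7 + 2/9*9/14 + 3/11*1/14
= 1/14 + 1/7 + 3/154 = 18/77

18/77
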